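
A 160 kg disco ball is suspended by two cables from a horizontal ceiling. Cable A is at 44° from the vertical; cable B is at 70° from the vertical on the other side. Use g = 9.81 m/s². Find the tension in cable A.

Angles from the horizontal: cable A is 90° − 44° = 46°, cable B is 90° − 70° = 20°.
Weight W = 160 × 9.81 = 1570 N acts straight down.
Horizontal: T_A cos 46° = T_B cos 20°  →  T_B = 0.7392 T_A.
Vertical: T_A sin 46° + T_B sin 20° = 1570.
Substituting the horizontal relation into the vertical equation gives 0.9722 T_A = 1570, so T_A = 1615 N.

T_A ≈ 1610 N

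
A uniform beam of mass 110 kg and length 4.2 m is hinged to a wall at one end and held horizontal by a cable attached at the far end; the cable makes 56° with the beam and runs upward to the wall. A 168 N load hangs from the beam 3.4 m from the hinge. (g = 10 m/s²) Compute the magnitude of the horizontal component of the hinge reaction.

H_x ≈ 463 N

Take torques about the hinge: T sin 56° · 4.2 = 110×10×2.1 + 168×3.4 = 2881.2 N·m.
So T = 2881.2 / (0.8290 × 4.2) = 827.47 N.
ΣF_x = 0: H_x = T cos 56° = 462.71 N.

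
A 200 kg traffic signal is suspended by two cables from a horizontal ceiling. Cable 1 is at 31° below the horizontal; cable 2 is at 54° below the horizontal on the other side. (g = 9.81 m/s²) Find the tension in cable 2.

T_2 ≈ 1690 N

Weight W = 200 × 9.81 = 1962 N acts straight down.
Horizontal: T_1 cos 31° = T_2 cos 54°  →  T_1 = 0.6857 T_2.
Vertical: T_1 sin 31° + T_2 sin 54° = 1962.
Substituting the horizontal relation into the vertical equation gives 1.162 T_2 = 1962, so T_2 = 1688 N.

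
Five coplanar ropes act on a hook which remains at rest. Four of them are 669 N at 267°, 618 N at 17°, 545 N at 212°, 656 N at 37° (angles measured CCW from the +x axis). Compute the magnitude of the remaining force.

Sum the known components: ΣF_x = 617.7 N, ΣF_y = -381.4 N.
For equilibrium the remaining force must supply (−ΣF_x, −ΣF_y) = (-617.7, 381.4) N.
Magnitude = √((-617.7)² + (381.4)²) = 726 N; direction = atan2(381.4, -617.7) = 148.3°.

F ≈ 726 N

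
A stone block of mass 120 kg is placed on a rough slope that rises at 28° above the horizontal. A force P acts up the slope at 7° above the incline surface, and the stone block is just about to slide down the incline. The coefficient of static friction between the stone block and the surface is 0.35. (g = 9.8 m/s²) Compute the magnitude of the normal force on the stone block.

On the verge of sliding down the incline, friction equals μN and acts up the slope.
Perpendicular: N + P sin 7° = W cos 28° = 1038 N.
Along incline: P cos 7° + μN = W sin 28° with W sin 28° = 552.1 N.
Solving the pair for P and N: P = 198.6 N, N = 1014 N (and f = μN = 354.9 N).

N ≈ 1010 N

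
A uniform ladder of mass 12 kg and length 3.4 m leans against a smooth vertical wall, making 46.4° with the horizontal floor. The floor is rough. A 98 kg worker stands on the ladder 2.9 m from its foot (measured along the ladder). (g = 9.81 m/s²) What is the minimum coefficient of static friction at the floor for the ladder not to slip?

ΣF_y = 0: N_floor = 12×9.81 + 98×9.81 = 1079.1 N.
Torques about the foot: N_wall · 3.4 sin 46.4° = 12×9.81×1.7 cos 46.4° + 98×9.81×2.9 cos 46.4° → N_wall = 836.93 N.
ΣF_x = 0: f_floor = N_wall = 836.93 N.
μ_min = f_floor / N_floor = 836.93 / 1079.1 = 0.7756.

μ_min ≈ 0.776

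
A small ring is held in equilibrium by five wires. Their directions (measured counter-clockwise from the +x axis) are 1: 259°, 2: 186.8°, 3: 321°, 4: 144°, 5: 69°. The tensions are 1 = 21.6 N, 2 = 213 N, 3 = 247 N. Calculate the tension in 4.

T_4 ≈ 52 N

Resolve: ΣF_x = 21.6 cos 259° + 213 cos 186.8° + 247 cos 321° + T_4 cos 144° + T_5 cos 69° = 0.
        ΣF_y = 21.6 sin 259° + 213 sin 186.8° + 247 sin 321° + T_4 sin 144° + T_5 sin 69° = 0.
The known terms sum to (-23.67, -201.9) N, so -0.8090 T_4 + 0.3584 T_5 = 23.67 and 0.5878 T_4 + 0.9336 T_5 = 201.9.
Solving simultaneously: T_4 = 52.02 N, T_5 = 183.5 N.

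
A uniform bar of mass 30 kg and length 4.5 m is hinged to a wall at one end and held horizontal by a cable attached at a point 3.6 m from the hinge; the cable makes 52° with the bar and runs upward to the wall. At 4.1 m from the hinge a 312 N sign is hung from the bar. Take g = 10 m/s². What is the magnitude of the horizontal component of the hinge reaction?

H_x ≈ 424 N

Take torques about the hinge: T sin 52° · 3.6 = 30×10×2.25 + 312×4.1 = 1954.2 N·m.
So T = 1954.2 / (0.7880 × 3.6) = 688.87 N.
ΣF_x = 0: H_x = T cos 52° = 424.11 N.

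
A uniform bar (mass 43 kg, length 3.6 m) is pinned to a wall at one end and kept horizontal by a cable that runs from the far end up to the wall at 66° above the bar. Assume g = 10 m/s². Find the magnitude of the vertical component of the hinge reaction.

|H_y| ≈ 215 N

Take torques about the hinge: T sin 66° · 3.6 = 43×10×1.8 = 774 N·m.
So T = 774 / (0.9135 × 3.6) = 235.35 N.
ΣF_y = 0: H_y = (43×10) − T sin 66° = 430 − 215 = 215 N.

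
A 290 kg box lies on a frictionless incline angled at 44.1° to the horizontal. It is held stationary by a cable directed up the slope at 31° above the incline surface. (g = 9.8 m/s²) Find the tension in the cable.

Take axes along and perpendicular to the incline. Weight components: W sin 44.1° = 1978 N down-slope, W cos 44.1° = 2041 N into the surface.
Along incline: T cos 31° = W sin 44.1° → T = 2307 N.
Perpendicular: N = W cos 44.1° − T sin 31° = 852.5 N.

T ≈ 2310 N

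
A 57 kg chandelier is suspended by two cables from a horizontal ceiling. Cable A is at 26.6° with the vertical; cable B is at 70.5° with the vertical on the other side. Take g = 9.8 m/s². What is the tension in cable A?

T_A ≈ 531 N

Angles from the horizontal: cable A is 90° − 26.6° = 63.4°, cable B is 90° − 70.5° = 19.5°.
Weight W = 57 × 9.8 = 558.6 N acts straight down.
Horizontal: T_A cos 63.4° = T_B cos 19.5°  →  T_B = 0.475 T_A.
Vertical: T_A sin 63.4° + T_B sin 19.5° = 558.6.
Substituting the horizontal relation into the vertical equation gives 1.053 T_A = 558.6, so T_A = 530.6 N.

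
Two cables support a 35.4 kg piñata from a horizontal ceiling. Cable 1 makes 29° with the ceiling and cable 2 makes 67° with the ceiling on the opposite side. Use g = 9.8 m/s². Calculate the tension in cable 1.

Weight W = 35.4 × 9.8 = 346.9 N acts straight down.
Horizontal: T_1 cos 29° = T_2 cos 67°  →  T_2 = 2.238 T_1.
Vertical: T_1 sin 29° + T_2 sin 67° = 346.9.
Substituting the horizontal relation into the vertical equation gives 2.545 T_1 = 346.9, so T_1 = 136.3 N.

T_1 ≈ 136 N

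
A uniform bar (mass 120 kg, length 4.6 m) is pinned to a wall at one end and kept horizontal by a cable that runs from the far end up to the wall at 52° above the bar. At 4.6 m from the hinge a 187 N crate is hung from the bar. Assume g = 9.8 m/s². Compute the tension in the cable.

T ≈ 983 N

Take torques about the hinge: T sin 52° · 4.6 = 120×9.8×2.3 + 187×4.6 = 3565 N·m.
So T = 3565 / (0.7880 × 4.6) = 983.49 N.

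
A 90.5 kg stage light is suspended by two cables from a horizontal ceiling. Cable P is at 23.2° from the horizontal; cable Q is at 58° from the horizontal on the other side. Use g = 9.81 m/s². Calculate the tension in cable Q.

Weight W = 90.5 × 9.81 = 887.8 N acts straight down.
Horizontal: T_P cos 23.2° = T_Q cos 58°  →  T_P = 0.5765 T_Q.
Vertical: T_P sin 23.2° + T_Q sin 58° = 887.8.
Substituting the horizontal relation into the vertical equation gives 1.075 T_Q = 887.8, so T_Q = 825.7 N.

T_Q ≈ 826 N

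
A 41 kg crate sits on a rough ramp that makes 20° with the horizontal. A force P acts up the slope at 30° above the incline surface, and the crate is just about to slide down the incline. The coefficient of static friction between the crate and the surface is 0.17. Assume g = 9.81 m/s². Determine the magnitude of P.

P ≈ 93.9 N

On the verge of sliding down the incline, friction equals μN and acts up the slope.
Perpendicular: N + P sin 30° = W cos 20° = 378 N.
Along incline: P cos 30° + μN = W sin 20° with W sin 20° = 137.6 N.
Solving the pair for P and N: P = 93.87 N, N = 331 N (and f = μN = 56.27 N).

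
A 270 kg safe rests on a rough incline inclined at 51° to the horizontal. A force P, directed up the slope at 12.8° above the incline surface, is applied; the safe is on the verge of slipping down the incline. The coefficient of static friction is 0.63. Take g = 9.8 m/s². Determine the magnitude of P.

P ≈ 1210 N

On the verge of sliding down the incline, friction equals μN and acts up the slope.
Perpendicular: N + P sin 12.8° = W cos 51° = 1665 N.
Along incline: P cos 12.8° + μN = W sin 51° with W sin 51° = 2056 N.
Solving the pair for P and N: P = 1205 N, N = 1398 N (and f = μN = 880.8 N).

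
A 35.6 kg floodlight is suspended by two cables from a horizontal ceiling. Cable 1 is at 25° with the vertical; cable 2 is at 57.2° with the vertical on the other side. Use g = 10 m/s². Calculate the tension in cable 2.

Angles from the horizontal: cable 1 is 90° − 25° = 65°, cable 2 is 90° − 57.2° = 32.8°.
Weight W = 35.6 × 10 = 356 N acts straight down.
Horizontal: T_1 cos 65° = T_2 cos 32.8°  →  T_1 = 1.989 T_2.
Vertical: T_1 sin 65° + T_2 sin 32.8° = 356.
Substituting the horizontal relation into the vertical equation gives 2.344 T_2 = 356, so T_2 = 151.9 N.

T_2 ≈ 152 N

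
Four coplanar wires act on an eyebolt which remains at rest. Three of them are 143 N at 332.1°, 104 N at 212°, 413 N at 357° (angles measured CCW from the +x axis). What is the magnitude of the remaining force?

F ≈ 473 N

Sum the known components: ΣF_x = 450.6 N, ΣF_y = -143.6 N.
For equilibrium the remaining force must supply (−ΣF_x, −ΣF_y) = (-450.6, 143.6) N.
Magnitude = √((-450.6)² + (143.6)²) = 473 N; direction = atan2(143.6, -450.6) = 162.3°.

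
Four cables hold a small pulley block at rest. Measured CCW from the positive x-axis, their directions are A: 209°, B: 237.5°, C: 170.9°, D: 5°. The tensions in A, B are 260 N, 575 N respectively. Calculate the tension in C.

T_C ≈ 2310 N

Resolve: ΣF_x = 260 cos 209° + 575 cos 237.5° + T_C cos 170.9° + T_D cos 5° = 0.
        ΣF_y = 260 sin 209° + 575 sin 237.5° + T_C sin 170.9° + T_D sin 5° = 0.
The known terms sum to (-536.3, -611) N, so -0.9874 T_C + 0.9962 T_D = 536.3 and 0.1582 T_C + 0.0872 T_D = 611.
Solving simultaneously: T_C = 2307 N, T_D = 2825 N.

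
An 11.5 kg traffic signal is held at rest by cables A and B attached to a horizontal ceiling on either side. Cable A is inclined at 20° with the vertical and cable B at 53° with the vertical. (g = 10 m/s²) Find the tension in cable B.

Angles from the horizontal: cable A is 90° − 20° = 70°, cable B is 90° − 53° = 37°.
Weight W = 11.5 × 10 = 115 N acts straight down.
Horizontal: T_A cos 70° = T_B cos 37°  →  T_A = 2.335 T_B.
Vertical: T_A sin 70° + T_B sin 37° = 115.
Substituting the horizontal relation into the vertical equation gives 2.796 T_B = 115, so T_B = 41.13 N.

T_B ≈ 41.1 N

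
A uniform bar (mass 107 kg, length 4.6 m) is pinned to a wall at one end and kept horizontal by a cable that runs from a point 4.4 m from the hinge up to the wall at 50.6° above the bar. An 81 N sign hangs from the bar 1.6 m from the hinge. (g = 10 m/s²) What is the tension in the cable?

Take torques about the hinge: T sin 50.6° · 4.4 = 107×10×2.3 + 81×1.6 = 2590.6 N·m.
So T = 2590.6 / (0.7727 × 4.4) = 761.93 N.

T ≈ 762 N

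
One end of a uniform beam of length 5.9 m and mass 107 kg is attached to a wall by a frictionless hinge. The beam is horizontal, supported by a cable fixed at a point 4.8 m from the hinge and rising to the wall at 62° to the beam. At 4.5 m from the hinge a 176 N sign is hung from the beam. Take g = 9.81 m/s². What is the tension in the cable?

T ≈ 918 N

Take torques about the hinge: T sin 62° · 4.8 = 107×9.81×2.95 + 176×4.5 = 3888.5 N·m.
So T = 3888.5 / (0.8829 × 4.8) = 917.51 N.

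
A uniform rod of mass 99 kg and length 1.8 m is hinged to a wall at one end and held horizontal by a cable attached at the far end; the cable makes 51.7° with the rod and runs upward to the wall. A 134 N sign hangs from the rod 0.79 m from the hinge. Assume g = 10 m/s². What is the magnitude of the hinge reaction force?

|H| ≈ 719 N

Take torques about the hinge: T sin 51.7° · 1.8 = 99×10×0.9 + 134×0.79 = 996.86 N·m.
So T = 996.86 / (0.7848 × 1.8) = 705.69 N.
ΣF_x = 0: H_x = T cos 51.7° = 437.37 N.
ΣF_y = 0: H_y = (99×10 + 134) − T sin 51.7° = 1124 − 553.81 = 570.19 N.
|H| = √(H_x² + H_y²) = √((437.37)² + (570.19)²) = 718.62 N.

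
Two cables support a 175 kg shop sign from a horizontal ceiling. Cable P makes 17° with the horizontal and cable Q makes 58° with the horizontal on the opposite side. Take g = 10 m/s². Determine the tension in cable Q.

T_Q ≈ 1730 N

Weight W = 175 × 10 = 1750 N acts straight down.
Horizontal: T_P cos 17° = T_Q cos 58°  →  T_P = 0.5541 T_Q.
Vertical: T_P sin 17° + T_Q sin 58° = 1750.
Substituting the horizontal relation into the vertical equation gives 1.01 T_Q = 1750, so T_Q = 1733 N.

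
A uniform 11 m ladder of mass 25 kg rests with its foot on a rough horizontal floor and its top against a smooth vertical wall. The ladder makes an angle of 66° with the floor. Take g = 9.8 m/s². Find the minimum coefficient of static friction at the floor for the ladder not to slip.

μ_min ≈ 0.223

ΣF_y = 0: N_floor = 25×9.8 = 245 N.
Torques about the foot: N_wall · 11 sin 66° = 25×9.8×5.5 cos 66° → N_wall = 54.541 N.
ΣF_x = 0: f_floor = N_wall = 54.541 N.
μ_min = f_floor / N_floor = 54.541 / 245 = 0.2226.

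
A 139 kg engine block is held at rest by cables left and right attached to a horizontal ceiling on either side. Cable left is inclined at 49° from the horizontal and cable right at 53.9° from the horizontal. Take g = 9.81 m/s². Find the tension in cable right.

Weight W = 139 × 9.81 = 1364 N acts straight down.
Horizontal: T_left cos 49° = T_right cos 53.9°  →  T_left = 0.8981 T_right.
Vertical: T_left sin 49° + T_right sin 53.9° = 1364.
Substituting the horizontal relation into the vertical equation gives 1.486 T_right = 1364, so T_right = 917.8 N.

T_right ≈ 918 N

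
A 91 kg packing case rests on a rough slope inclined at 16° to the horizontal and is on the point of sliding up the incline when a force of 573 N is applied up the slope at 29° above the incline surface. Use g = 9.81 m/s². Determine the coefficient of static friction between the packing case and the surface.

μ ≈ 0.440

On the verge of sliding up the incline, friction is at its maximum μN and acts down the slope.
Perpendicular to incline: N = W cos 16° − P sin 29° = 858.1 − 277.8 = 580.3 N.
Along incline: P cos 29° − μN = W sin 16° → μ = −(W sin 16° − P cos 29°) / N = 0.4396.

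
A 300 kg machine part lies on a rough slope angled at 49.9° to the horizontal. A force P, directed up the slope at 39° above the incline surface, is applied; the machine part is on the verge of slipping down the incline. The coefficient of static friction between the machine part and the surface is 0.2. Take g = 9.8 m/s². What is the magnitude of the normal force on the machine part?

On the verge of sliding down the incline, friction equals μN and acts up the slope.
Perpendicular: N + P sin 39° = W cos 49.9° = 1894 N.
Along incline: P cos 39° + μN = W sin 49.9° with W sin 49.9° = 2249 N.
Solving the pair for P and N: P = 2871 N, N = 86.66 N (and f = μN = 17.33 N).

N ≈ 86.7 N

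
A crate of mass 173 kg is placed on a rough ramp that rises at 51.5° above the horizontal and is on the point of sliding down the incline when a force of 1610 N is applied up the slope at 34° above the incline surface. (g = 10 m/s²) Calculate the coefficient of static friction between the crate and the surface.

μ ≈ 0.108

On the verge of sliding down the incline, friction is at its maximum μN and acts up the slope.
Perpendicular to incline: N = W cos 51.5° − P sin 34° = 1077 − 900.3 = 176.6 N.
Along incline: P cos 34° + μN = W sin 51.5° → μ = (W sin 51.5° − P cos 34°) / N = 0.1085.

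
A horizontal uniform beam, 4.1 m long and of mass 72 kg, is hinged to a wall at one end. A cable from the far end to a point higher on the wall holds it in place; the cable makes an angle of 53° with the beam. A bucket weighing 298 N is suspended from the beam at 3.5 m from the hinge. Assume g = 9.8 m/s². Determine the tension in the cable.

T ≈ 760 N

Take torques about the hinge: T sin 53° · 4.1 = 72×9.8×2.05 + 298×3.5 = 2489.5 N·m.
So T = 2489.5 / (0.7986 × 4.1) = 760.28 N.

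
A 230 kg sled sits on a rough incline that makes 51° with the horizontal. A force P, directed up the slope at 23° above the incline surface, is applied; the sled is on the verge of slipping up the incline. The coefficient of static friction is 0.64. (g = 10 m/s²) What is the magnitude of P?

P ≈ 2320 N

On the verge of sliding up the incline, friction equals μN and acts down the slope.
Perpendicular: N + P sin 23° = W cos 51° = 1447 N.
Along incline: P cos 23° = W sin 51° + μN  with W sin 51° = 1787 N.
Solving the pair for P and N: P = 2318 N, N = 541.6 N (and f = μN = 346.6 N).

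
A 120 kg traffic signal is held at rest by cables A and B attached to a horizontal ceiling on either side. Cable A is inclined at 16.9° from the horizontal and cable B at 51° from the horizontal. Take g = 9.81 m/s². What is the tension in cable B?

T_B ≈ 1220 N

Weight W = 120 × 9.81 = 1177 N acts straight down.
Horizontal: T_A cos 16.9° = T_B cos 51°  →  T_A = 0.6577 T_B.
Vertical: T_A sin 16.9° + T_B sin 51° = 1177.
Substituting the horizontal relation into the vertical equation gives 0.9683 T_B = 1177, so T_B = 1216 N.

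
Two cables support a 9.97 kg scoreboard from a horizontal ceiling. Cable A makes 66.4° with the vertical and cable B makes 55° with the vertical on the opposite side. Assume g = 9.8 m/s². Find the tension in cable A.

Angles from the horizontal: cable A is 90° − 66.4° = 23.6°, cable B is 90° − 55° = 35°.
Weight W = 9.97 × 9.8 = 97.71 N acts straight down.
Horizontal: T_A cos 23.6° = T_B cos 35°  →  T_B = 1.119 T_A.
Vertical: T_A sin 23.6° + T_B sin 35° = 97.71.
Substituting the horizontal relation into the vertical equation gives 1.042 T_A = 97.71, so T_A = 93.77 N.

T_A ≈ 93.8 N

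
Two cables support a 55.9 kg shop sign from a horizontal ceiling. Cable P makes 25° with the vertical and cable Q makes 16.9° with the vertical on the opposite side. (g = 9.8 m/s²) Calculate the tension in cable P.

Angles from the horizontal: cable P is 90° − 25° = 65°, cable Q is 90° − 16.9° = 73.1°.
Weight W = 55.9 × 9.8 = 547.8 N acts straight down.
Horizontal: T_P cos 65° = T_Q cos 73.1°  →  T_Q = 1.454 T_P.
Vertical: T_P sin 65° + T_Q sin 73.1° = 547.8.
Substituting the horizontal relation into the vertical equation gives 2.297 T_P = 547.8, so T_P = 238.5 N.

T_P ≈ 238 N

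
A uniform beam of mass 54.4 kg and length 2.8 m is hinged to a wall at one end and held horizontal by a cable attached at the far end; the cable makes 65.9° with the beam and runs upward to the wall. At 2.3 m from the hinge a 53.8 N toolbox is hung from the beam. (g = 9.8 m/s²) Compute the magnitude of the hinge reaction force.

Take torques about the hinge: T sin 65.9° · 2.8 = 54.4×9.8×1.4 + 53.8×2.3 = 870.11 N·m.
So T = 870.11 / (0.9128 × 2.8) = 340.43 N.
ΣF_x = 0: H_x = T cos 65.9° = 139.01 N.
ΣF_y = 0: H_y = (54.4×9.8 + 53.8) − T sin 65.9° = 586.92 − 310.75 = 276.17 N.
|H| = √(H_x² + H_y²) = √((139.01)² + (276.17)²) = 309.18 N.

|H| ≈ 309 N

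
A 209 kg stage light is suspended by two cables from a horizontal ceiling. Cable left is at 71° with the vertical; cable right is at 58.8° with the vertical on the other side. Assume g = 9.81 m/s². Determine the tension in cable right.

Angles from the horizontal: cable left is 90° − 71° = 19°, cable right is 90° − 58.8° = 31.2°.
Weight W = 209 × 9.81 = 2050 N acts straight down.
Horizontal: T_left cos 19° = T_right cos 31.2°  →  T_left = 0.9047 T_right.
Vertical: T_left sin 19° + T_right sin 31.2° = 2050.
Substituting the horizontal relation into the vertical equation gives 0.8126 T_right = 2050, so T_right = 2523 N.

T_right ≈ 2520 N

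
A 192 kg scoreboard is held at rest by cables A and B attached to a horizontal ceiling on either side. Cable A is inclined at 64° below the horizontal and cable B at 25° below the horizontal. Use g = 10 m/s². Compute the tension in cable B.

Weight W = 192 × 10 = 1920 N acts straight down.
Horizontal: T_A cos 64° = T_B cos 25°  →  T_A = 2.067 T_B.
Vertical: T_A sin 64° + T_B sin 25° = 1920.
Substituting the horizontal relation into the vertical equation gives 2.281 T_B = 1920, so T_B = 841.8 N.

T_B ≈ 842 N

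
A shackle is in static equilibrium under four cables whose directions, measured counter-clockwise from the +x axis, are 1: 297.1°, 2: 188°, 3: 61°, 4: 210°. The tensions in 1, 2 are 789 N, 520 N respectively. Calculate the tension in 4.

T_4 ≈ 465 N

Resolve: ΣF_x = 789 cos 297.1° + 520 cos 188° + T_3 cos 61° + T_4 cos 210° = 0.
        ΣF_y = 789 sin 297.1° + 520 sin 188° + T_3 sin 61° + T_4 sin 210° = 0.
The known terms sum to (-155.5, -774.7) N, so 0.4848 T_3 − 0.8660 T_4 = 155.5 and 0.8746 T_3 − 0.5000 T_4 = 774.7.
Solving simultaneously: T_3 = 1152 N, T_4 = 465.2 N.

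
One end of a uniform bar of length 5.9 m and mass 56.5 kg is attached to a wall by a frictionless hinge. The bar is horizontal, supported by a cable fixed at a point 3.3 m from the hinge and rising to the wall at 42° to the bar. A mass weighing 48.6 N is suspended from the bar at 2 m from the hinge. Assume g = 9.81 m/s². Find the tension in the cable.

T ≈ 785 N

Take torques about the hinge: T sin 42° · 3.3 = 56.5×9.81×2.95 + 48.6×2 = 1732.3 N·m.
So T = 1732.3 / (0.6691 × 3.3) = 784.5 N.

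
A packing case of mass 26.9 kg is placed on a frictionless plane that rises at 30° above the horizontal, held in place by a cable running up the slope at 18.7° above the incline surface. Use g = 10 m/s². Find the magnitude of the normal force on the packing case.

Take axes along and perpendicular to the incline. Weight components: W sin 30° = 134.5 N down-slope, W cos 30° = 233 N into the surface.
Along incline: T cos 18.7° = W sin 30° → T = 142 N.
Perpendicular: N = W cos 30° − T sin 18.7° = 187.4 N.

N ≈ 187 N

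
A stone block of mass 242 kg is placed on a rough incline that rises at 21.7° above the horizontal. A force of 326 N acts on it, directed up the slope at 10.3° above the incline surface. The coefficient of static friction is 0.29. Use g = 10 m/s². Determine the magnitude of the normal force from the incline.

N ≈ 2190 N

Axes along / perpendicular to the incline. W sin 21.7° = 894.8 N down-slope; W cos 21.7° = 2249 N into the surface.
Perpendicular: N = W cos 21.7° − P sin 10.3° = 2249 − 58.29 = 2190 N.
Along incline: P cos 10.3° + f = W sin 21.7° (friction acts up-slope) → f = 894.8 − 320.7 = 574 N.
|f| = 574 N ≤ μN = 635.2 N, so the stone block is indeed static.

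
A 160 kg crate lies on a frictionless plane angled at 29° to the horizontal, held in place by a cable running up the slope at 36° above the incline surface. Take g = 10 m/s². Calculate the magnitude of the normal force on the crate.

N ≈ 836 N

Take axes along and perpendicular to the incline. Weight components: W sin 29° = 775.7 N down-slope, W cos 29° = 1399 N into the surface.
Along incline: T cos 36° = W sin 29° → T = 958.8 N.
Perpendicular: N = W cos 29° − T sin 36° = 835.8 N.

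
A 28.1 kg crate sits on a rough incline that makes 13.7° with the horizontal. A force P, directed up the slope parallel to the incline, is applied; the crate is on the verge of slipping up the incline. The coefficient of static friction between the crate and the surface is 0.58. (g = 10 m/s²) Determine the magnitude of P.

P ≈ 225 N

On the verge of sliding up the incline, friction equals μN and acts down the slope.
Perpendicular: N + P sin 0° = W cos 13.7° = 273 N.
Along incline: P cos 0° = W sin 13.7° + μN  with W sin 13.7° = 66.55 N.
Solving the pair for P and N: P = 224.9 N, N = 273 N (and f = μN = 158.3 N).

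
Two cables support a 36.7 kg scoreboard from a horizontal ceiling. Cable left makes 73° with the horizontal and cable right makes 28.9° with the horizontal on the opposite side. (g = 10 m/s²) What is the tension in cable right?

T_right ≈ 110 N

Weight W = 36.7 × 10 = 367 N acts straight down.
Horizontal: T_left cos 73° = T_right cos 28.9°  →  T_left = 2.994 T_right.
Vertical: T_left sin 73° + T_right sin 28.9° = 367.
Substituting the horizontal relation into the vertical equation gives 3.347 T_right = 367, so T_right = 109.7 N.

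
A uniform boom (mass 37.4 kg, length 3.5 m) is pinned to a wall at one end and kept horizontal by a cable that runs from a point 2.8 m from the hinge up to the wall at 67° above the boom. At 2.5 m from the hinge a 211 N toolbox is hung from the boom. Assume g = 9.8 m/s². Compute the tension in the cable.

T ≈ 454 N

Take torques about the hinge: T sin 67° · 2.8 = 37.4×9.8×1.75 + 211×2.5 = 1168.9 N·m.
So T = 1168.9 / (0.9205 × 2.8) = 453.52 N.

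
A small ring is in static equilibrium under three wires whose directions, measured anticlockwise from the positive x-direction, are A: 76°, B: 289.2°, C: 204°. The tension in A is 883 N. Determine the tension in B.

Resolve: ΣF_x = 883 cos 76° + T_B cos 289.2° + T_C cos 204° = 0.
        ΣF_y = 883 sin 76° + T_B sin 289.2° + T_C sin 204° = 0.
The known terms sum to (213.6, 856.8) N, so 0.3289 T_B − 0.9135 T_C = -213.6 and -0.9444 T_B − 0.4067 T_C = -856.8.
Solving simultaneously: T_B = 698.3 N, T_C = 485.2 N.

T_B ≈ 698 N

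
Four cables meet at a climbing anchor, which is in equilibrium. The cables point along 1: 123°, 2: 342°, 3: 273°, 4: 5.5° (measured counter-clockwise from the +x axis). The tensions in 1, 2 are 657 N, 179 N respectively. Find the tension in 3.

Resolve: ΣF_x = 657 cos 123° + 179 cos 342° + T_3 cos 273° + T_4 cos 5.5° = 0.
        ΣF_y = 657 sin 123° + 179 sin 342° + T_3 sin 273° + T_4 sin 5.5° = 0.
The known terms sum to (-187.6, 495.7) N, so 0.0523 T_3 + 0.9954 T_4 = 187.6 and -0.9986 T_3 + 0.0958 T_4 = -495.7.
Solving simultaneously: T_3 = 511.9 N, T_4 = 161.5 N.

T_3 ≈ 512 N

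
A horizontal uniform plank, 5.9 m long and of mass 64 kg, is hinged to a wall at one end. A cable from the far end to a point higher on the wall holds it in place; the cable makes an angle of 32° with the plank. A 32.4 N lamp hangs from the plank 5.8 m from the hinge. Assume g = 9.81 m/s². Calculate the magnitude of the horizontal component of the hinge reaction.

H_x ≈ 553 N

Take torques about the hinge: T sin 32° · 5.9 = 64×9.81×2.95 + 32.4×5.8 = 2040 N·m.
So T = 2040 / (0.5299 × 5.9) = 652.5 N.
ΣF_x = 0: H_x = T cos 32° = 553.35 N.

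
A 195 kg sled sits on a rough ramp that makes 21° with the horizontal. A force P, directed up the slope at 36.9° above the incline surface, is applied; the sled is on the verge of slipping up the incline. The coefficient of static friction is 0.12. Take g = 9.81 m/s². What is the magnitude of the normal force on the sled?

On the verge of sliding up the incline, friction equals μN and acts down the slope.
Perpendicular: N + P sin 36.9° = W cos 21° = 1786 N.
Along incline: P cos 36.9° = W sin 21° + μN  with W sin 21° = 685.5 N.
Solving the pair for P and N: P = 1032 N, N = 1166 N (and f = μN = 139.9 N).

N ≈ 1170 N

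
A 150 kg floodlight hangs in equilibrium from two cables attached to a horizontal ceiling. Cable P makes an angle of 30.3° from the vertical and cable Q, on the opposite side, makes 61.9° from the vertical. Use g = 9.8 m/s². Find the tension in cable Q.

T_Q ≈ 742 N

Angles from the horizontal: cable P is 90° − 30.3° = 59.7°, cable Q is 90° − 61.9° = 28.1°.
Weight W = 150 × 9.8 = 1470 N acts straight down.
Horizontal: T_P cos 59.7° = T_Q cos 28.1°  →  T_P = 1.748 T_Q.
Vertical: T_P sin 59.7° + T_Q sin 28.1° = 1470.
Substituting the horizontal relation into the vertical equation gives 1.981 T_Q = 1470, so T_Q = 742.2 N.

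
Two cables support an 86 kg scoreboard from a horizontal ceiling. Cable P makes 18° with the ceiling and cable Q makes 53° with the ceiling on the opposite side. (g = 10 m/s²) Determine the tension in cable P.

T_P ≈ 547 N

Weight W = 86 × 10 = 860 N acts straight down.
Horizontal: T_P cos 18° = T_Q cos 53°  →  T_Q = 1.58 T_P.
Vertical: T_P sin 18° + T_Q sin 53° = 860.
Substituting the horizontal relation into the vertical equation gives 1.571 T_P = 860, so T_P = 547.4 N.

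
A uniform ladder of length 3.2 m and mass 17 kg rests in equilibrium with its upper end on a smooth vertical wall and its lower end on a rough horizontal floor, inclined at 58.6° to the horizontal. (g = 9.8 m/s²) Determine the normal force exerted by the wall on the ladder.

Torques about the foot: N_wall · 3.2 sin 58.6° = 17×9.8×1.6 cos 58.6° → N_wall = 50.847 N.

N_wall ≈ 50.8 N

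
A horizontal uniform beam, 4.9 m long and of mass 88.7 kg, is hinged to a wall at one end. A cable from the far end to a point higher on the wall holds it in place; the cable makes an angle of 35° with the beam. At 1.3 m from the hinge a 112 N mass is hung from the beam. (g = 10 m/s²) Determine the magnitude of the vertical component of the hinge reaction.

Take torques about the hinge: T sin 35° · 4.9 = 88.7×10×2.45 + 112×1.3 = 2318.8 N·m.
So T = 2318.8 / (0.5736 × 4.9) = 825.02 N.
ΣF_y = 0: H_y = (88.7×10 + 112) − T sin 35° = 999 − 473.21 = 525.79 N.

|H_y| ≈ 526 N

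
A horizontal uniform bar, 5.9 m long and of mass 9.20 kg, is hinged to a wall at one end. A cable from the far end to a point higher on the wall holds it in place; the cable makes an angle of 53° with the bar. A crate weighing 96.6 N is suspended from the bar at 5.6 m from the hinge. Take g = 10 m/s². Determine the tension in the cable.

T ≈ 172 N

Take torques about the hinge: T sin 53° · 5.9 = 9.20×10×2.95 + 96.6×5.6 = 812.36 N·m.
So T = 812.36 / (0.7986 × 5.9) = 172.4 N.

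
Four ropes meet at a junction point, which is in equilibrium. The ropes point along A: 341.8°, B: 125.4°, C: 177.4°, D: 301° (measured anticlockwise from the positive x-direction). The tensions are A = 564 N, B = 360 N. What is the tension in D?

T_D ≈ 158 N

Resolve: ΣF_x = 564 cos 341.8° + 360 cos 125.4° + T_C cos 177.4° + T_D cos 301° = 0.
        ΣF_y = 564 sin 341.8° + 360 sin 125.4° + T_C sin 177.4° + T_D sin 301° = 0.
The known terms sum to (327.2, 117.3) N, so -0.9990 T_C + 0.5150 T_D = -327.2 and 0.0454 T_C − 0.8572 T_D = -117.3.
Solving simultaneously: T_C = 409.3 N, T_D = 158.5 N.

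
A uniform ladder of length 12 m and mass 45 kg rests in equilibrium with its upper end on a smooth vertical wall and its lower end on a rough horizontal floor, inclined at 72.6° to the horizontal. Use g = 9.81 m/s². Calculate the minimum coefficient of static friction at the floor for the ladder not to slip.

ΣF_y = 0: N_floor = 45×9.81 = 441.45 N.
Torques about the foot: N_wall · 12 sin 72.6° = 45×9.81×6 cos 72.6° → N_wall = 69.171 N.
ΣF_x = 0: f_floor = N_wall = 69.171 N.
μ_min = f_floor / N_floor = 69.171 / 441.45 = 0.1567.

μ_min ≈ 0.157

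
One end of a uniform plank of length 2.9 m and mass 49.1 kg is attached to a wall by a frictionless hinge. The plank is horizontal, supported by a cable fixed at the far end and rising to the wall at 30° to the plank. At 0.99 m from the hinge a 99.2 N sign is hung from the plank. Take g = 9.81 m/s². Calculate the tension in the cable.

Take torques about the hinge: T sin 30° · 2.9 = 49.1×9.81×1.45 + 99.2×0.99 = 796.63 N·m.
So T = 796.63 / (0.5000 × 2.9) = 549.4 N.

T ≈ 549 N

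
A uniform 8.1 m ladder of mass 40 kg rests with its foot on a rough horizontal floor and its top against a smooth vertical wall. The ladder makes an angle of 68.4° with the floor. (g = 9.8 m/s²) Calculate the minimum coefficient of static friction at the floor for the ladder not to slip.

μ_min ≈ 0.198

ΣF_y = 0: N_floor = 40×9.8 = 392 N.
Torques about the foot: N_wall · 8.1 sin 68.4° = 40×9.8×4.05 cos 68.4° → N_wall = 77.602 N.
ΣF_x = 0: f_floor = N_wall = 77.602 N.
μ_min = f_floor / N_floor = 77.602 / 392 = 0.198.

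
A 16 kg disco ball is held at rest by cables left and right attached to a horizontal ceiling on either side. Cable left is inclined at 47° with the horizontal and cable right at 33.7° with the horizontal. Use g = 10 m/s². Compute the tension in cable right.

Weight W = 16 × 10 = 160 N acts straight down.
Horizontal: T_left cos 47° = T_right cos 33.7°  →  T_left = 1.22 T_right.
Vertical: T_left sin 47° + T_right sin 33.7° = 160.
Substituting the horizontal relation into the vertical equation gives 1.447 T_right = 160, so T_right = 110.6 N.

T_right ≈ 111 N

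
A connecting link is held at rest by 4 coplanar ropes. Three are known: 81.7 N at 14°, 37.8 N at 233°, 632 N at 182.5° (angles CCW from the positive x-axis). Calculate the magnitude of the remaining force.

F ≈ 576 N

Sum the known components: ΣF_x = -574.9 N, ΣF_y = -37.99 N.
For equilibrium the remaining force must supply (−ΣF_x, −ΣF_y) = (574.9, 37.99) N.
Magnitude = √((574.9)² + (37.99)²) = 576.1 N; direction = atan2(37.99, 574.9) = 3.8°.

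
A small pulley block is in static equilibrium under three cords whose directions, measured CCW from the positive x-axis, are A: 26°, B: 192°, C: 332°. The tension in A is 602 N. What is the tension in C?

Resolve: ΣF_x = 602 cos 26° + T_B cos 192° + T_C cos 332° = 0.
        ΣF_y = 602 sin 26° + T_B sin 192° + T_C sin 332° = 0.
The known terms sum to (541.1, 263.9) N, so -0.9781 T_B + 0.8829 T_C = -541.1 and -0.2079 T_B − 0.4695 T_C = -263.9.
Solving simultaneously: T_B = 757.7 N, T_C = 226.6 N.

T_C ≈ 227 N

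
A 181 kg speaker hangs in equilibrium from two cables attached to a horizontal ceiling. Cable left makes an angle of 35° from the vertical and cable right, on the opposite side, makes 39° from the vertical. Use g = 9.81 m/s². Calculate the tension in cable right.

Angles from the horizontal: cable left is 90° − 35° = 55°, cable right is 90° − 39° = 51°.
Weight W = 181 × 9.81 = 1776 N acts straight down.
Horizontal: T_left cos 55° = T_right cos 51°  →  T_left = 1.097 T_right.
Vertical: T_left sin 55° + T_right sin 51° = 1776.
Substituting the horizontal relation into the vertical equation gives 1.676 T_right = 1776, so T_right = 1059 N.

T_right ≈ 1060 N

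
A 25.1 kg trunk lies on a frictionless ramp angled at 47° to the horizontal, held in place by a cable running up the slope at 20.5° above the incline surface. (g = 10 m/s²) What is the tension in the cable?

Take axes along and perpendicular to the incline. Weight components: W sin 47° = 183.6 N down-slope, W cos 47° = 171.2 N into the surface.
Along incline: T cos 20.5° = W sin 47° → T = 196 N.
Perpendicular: N = W cos 47° − T sin 20.5° = 102.5 N.

T ≈ 196 N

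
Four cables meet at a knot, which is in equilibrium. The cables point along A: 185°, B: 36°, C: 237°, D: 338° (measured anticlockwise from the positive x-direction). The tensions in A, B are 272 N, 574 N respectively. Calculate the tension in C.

Resolve: ΣF_x = 272 cos 185° + 574 cos 36° + T_C cos 237° + T_D cos 338° = 0.
        ΣF_y = 272 sin 185° + 574 sin 36° + T_C sin 237° + T_D sin 338° = 0.
The known terms sum to (193.4, 313.7) N, so -0.5446 T_C + 0.9272 T_D = -193.4 and -0.8387 T_C − 0.3746 T_D = -313.7.
Solving simultaneously: T_C = 370.1 N, T_D = 8.797 N.

T_C ≈ 370 N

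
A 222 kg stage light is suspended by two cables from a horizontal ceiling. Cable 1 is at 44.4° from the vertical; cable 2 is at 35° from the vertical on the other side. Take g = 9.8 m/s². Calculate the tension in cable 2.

T_2 ≈ 1550 N

Angles from the horizontal: cable 1 is 90° − 44.4° = 45.6°, cable 2 is 90° − 35° = 55°.
Weight W = 222 × 9.8 = 2176 N acts straight down.
Horizontal: T_1 cos 45.6° = T_2 cos 55°  →  T_1 = 0.8198 T_2.
Vertical: T_1 sin 45.6° + T_2 sin 55° = 2176.
Substituting the horizontal relation into the vertical equation gives 1.405 T_2 = 2176, so T_2 = 1549 N.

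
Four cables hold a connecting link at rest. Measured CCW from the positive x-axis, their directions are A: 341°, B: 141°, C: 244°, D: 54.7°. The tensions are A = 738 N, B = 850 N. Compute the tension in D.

T_D ≈ 592 N

Resolve: ΣF_x = 738 cos 341° + 850 cos 141° + T_C cos 244° + T_D cos 54.7° = 0.
        ΣF_y = 738 sin 341° + 850 sin 141° + T_C sin 244° + T_D sin 54.7° = 0.
The known terms sum to (37.22, 294.7) N, so -0.4384 T_C + 0.5779 T_D = -37.22 and -0.8988 T_C + 0.8161 T_D = -294.7.
Solving simultaneously: T_C = 865.6 N, T_D = 592.3 N.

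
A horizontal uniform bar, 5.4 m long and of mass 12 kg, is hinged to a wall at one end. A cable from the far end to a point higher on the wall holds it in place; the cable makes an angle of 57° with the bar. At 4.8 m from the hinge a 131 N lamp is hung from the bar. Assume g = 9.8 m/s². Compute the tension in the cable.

T ≈ 209 N

Take torques about the hinge: T sin 57° · 5.4 = 12×9.8×2.7 + 131×4.8 = 946.32 N·m.
So T = 946.32 / (0.8387 × 5.4) = 208.96 N.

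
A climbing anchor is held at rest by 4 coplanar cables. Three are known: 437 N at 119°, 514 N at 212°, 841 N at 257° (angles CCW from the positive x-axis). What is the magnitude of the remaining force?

Sum the known components: ΣF_x = -836.9 N, ΣF_y = -709.6 N.
For equilibrium the remaining force must supply (−ΣF_x, −ΣF_y) = (836.9, 709.6) N.
Magnitude = √((836.9)² + (709.6)²) = 1097 N; direction = atan2(709.6, 836.9) = 40.3°.

F ≈ 1100 N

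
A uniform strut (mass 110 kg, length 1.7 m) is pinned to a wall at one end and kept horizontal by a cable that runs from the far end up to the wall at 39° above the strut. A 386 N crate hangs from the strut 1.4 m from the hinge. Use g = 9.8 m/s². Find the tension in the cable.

T ≈ 1360 N

Take torques about the hinge: T sin 39° · 1.7 = 110×9.8×0.85 + 386×1.4 = 1456.7 N·m.
So T = 1456.7 / (0.6293 × 1.7) = 1361.6 N.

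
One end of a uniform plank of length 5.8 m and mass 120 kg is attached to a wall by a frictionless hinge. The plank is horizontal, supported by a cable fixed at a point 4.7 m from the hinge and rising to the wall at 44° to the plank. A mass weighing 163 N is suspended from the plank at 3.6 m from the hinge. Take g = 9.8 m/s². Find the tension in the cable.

T ≈ 1220 N

Take torques about the hinge: T sin 44° · 4.7 = 120×9.8×2.9 + 163×3.6 = 3997.2 N·m.
So T = 3997.2 / (0.6947 × 4.7) = 1224.3 N.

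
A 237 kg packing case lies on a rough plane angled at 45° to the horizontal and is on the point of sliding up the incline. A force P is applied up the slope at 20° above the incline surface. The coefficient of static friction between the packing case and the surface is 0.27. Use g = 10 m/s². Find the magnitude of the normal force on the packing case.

N ≈ 971 N

On the verge of sliding up the incline, friction equals μN and acts down the slope.
Perpendicular: N + P sin 20° = W cos 45° = 1676 N.
Along incline: P cos 20° = W sin 45° + μN  with W sin 45° = 1676 N.
Solving the pair for P and N: P = 2062 N, N = 970.5 N (and f = μN = 262 N).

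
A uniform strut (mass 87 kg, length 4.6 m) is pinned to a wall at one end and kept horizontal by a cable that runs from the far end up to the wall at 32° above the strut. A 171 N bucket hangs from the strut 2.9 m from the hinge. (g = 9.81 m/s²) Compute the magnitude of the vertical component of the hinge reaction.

|H_y| ≈ 490 N

Take torques about the hinge: T sin 32° · 4.6 = 87×9.81×2.3 + 171×2.9 = 2458.9 N·m.
So T = 2458.9 / (0.5299 × 4.6) = 1008.7 N.
ΣF_y = 0: H_y = (87×9.81 + 171) − T sin 32° = 1024.5 − 534.54 = 489.93 N.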